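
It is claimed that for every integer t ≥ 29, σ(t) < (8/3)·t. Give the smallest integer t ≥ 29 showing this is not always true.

A counterexample is any integer t ≥ 29 such that the claim fails; we check each in order.
The first 31 eligible values, up to t = 59, all satisfy the conclusion.
t = 60: σ(60) = 168; 168 ≥ 160.

t = 60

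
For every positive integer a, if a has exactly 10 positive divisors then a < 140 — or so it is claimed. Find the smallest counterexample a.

a = 162

We need the least positive integer a for which a has exactly 10 positive divisors but the claim fails.
a = 48: τ(48) = 10; 48 < 140.
a = 80: τ(80) = 10; 80 < 140.
a = 112: τ(112) = 10; 112 < 140.
a = 162: τ(162) = 10; 162 ≥ 140.
Hence a = 162 is a counterexample.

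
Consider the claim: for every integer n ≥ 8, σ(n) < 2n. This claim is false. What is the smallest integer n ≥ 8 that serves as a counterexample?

Check each integer n ≥ 8 in order until the claim fails.
n = 8: σ(8) = 15; 15 < 16.
n = 9: σ(9) = 13; 13 < 18.
n = 10: σ(10) = 18; 18 < 20.
n = 11: σ(11) = 12; 12 < 22.
n = 12: σ(12) = 28; 28 ≥ 24.
Hence n = 12 is a counterexample.

n = 12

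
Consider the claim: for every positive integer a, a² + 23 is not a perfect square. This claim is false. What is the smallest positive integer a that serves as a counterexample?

a = 11

We need the least positive integer a for which a² + 23 is a perfect square.
The first 10 eligible values, up to a = 10, all satisfy the conclusion.
a = 11: 11² + 23 = 144 = 12², a perfect square.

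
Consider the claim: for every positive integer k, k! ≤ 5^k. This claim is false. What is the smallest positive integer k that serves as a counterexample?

k = 12

We need the least positive integer k for which k! > 5^k.
For k = 1, 2, 3, 4, …, 9, 10, 11 the conclusion holds.
k = 12: k! = 479001600 and 5^k = 244140625, so 479001600 > 244140625.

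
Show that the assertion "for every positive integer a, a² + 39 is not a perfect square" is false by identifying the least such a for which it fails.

A counterexample is any positive integer a such that a² + 39 is a perfect square; we check each in order.
The first 4 eligible values, up to a = 4, all satisfy the conclusion.
a = 5: 5² + 39 = 64 = 8², a perfect square.

a = 5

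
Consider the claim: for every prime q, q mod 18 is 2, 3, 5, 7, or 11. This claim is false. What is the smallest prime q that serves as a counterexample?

A counterexample is any prime q such that the claim fails; we check each in order.
q = 2: 2 mod 18 = 2.
q = 3: 3 mod 18 = 3.
q = 5: 5 mod 18 = 5.
q = 7: 7 mod 18 = 7.
q = 11: 11 mod 18 = 11.
q = 13: 13 mod 18 = 13 — not in {2, 3, 5, 7, 11}.
So q = 13 is the smallest counterexample.

q = 13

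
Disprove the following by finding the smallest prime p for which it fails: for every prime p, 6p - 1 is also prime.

p = 11

We need the least prime p for which 6p - 1 is not prime.
For p = 2, 3, 5, 7 the conclusion holds.
p = 11: 6p - 1 = 65 = 5 × 13, not prime.
So p = 11 is the smallest counterexample.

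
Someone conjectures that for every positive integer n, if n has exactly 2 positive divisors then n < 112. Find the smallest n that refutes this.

n = 113

We need the least positive integer n for which n has exactly 2 positive divisors but the claim fails.
The first 29 eligible values, up to n = 109, all satisfy the conclusion.
n = 113: τ(113) = 2; 113 ≥ 112.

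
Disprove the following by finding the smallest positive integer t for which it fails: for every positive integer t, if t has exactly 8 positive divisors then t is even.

The first 12 eligible values, up to t = 104, all satisfy the conclusion.
t = 105: divisors of 105: 1, 3, 5, 7, 15, 21, 35, 105; 105 is odd.

t = 105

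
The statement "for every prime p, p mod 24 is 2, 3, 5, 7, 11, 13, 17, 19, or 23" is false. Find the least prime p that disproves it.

p = 73

A counterexample is any prime p such that the claim fails; we check each in order.
The first 20 eligible values, up to p = 71, all satisfy the conclusion.
p = 73: 73 mod 24 = 1 — not in {2, 3, 5, 7, 11, 13, 17, 19, 23}.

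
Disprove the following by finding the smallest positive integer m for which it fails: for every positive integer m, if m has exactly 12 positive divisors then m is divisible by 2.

Check each positive integer m in order until m has exactly 12 positive divisors but m is not divisible by 2.
For m = 60, 72, 84, 90, …, 294, 306, 308 the conclusion holds.
m = 315: τ(315) = 12; 315 mod 2 = 1.

m = 315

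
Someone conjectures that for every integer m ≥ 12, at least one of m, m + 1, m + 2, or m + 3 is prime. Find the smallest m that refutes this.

For m = 12, 13, 14, 15, …, 21, 22, 23 the conclusion holds.
m = 24: 24 = 2 × 12; 25 = 5 × 5; 26 = 2 × 13; 27 = 3 × 9 — all composite.

m = 24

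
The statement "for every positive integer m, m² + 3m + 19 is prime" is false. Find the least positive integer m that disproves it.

For m = 1, 2, 3, 4, …, 12, 13, 14 the conclusion holds.
m = 15: m² + 3m + 19 = 289 = 17 × 17, composite.

m = 15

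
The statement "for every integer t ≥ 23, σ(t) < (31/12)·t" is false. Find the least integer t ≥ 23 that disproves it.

t = 48

A counterexample is any integer t ≥ 23 such that the claim fails; we check each in order.
The first 25 eligible values, up to t = 47, all satisfy the conclusion.
t = 48: σ(48) = 124; 124 ≥ 124.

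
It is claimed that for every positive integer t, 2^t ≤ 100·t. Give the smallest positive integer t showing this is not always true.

For t = 1, 2, 3, 4, 5, 6, 7, 8, 9 the conclusion holds.
t = 10: 2^t = 1024 and 100·t = 1000, so 1024 > 1000.

t = 10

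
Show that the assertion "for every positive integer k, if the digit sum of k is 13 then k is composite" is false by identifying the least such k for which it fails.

k = 67

We need the least positive integer k for which the digit sum of k is 13 but k is prime.
k = 49: digit sum 13; 49 is composite.
k = 58: digit sum 13; 58 is composite.
k = 67: digit sum 13; 67 is prime, not composite.
Hence k = 67 is a counterexample.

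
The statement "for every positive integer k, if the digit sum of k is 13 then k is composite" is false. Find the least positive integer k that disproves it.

k = 67

We need the least positive integer k for which the digit sum of k is 13 but k is prime.
For k = 49, 58 the conclusion holds.
k = 67: digit sum 13; 67 is prime, not composite.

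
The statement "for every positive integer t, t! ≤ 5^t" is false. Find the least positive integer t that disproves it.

We need the least positive integer t for which t! > 5^t.
For t = 1, 2, 3, 4, …, 9, 10, 11 the conclusion holds.
t = 12: t! = 479001600 and 5^t = 244140625, so 479001600 > 244140625.

t = 12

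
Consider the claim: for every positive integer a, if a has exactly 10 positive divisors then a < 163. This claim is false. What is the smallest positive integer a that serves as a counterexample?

a = 176

For a = 48, 80, 112, 162 the conclusion holds.
a = 176: τ(176) = 10; 176 ≥ 163.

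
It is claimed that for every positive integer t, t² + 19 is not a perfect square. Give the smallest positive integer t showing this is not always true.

t = 9

Check each positive integer t in order until t² + 19 is a perfect square.
The first 8 eligible values, up to t = 8, all satisfy the conclusion.
t = 9: 9² + 19 = 100 = 10², a perfect square.
So t = 9 is the smallest counterexample.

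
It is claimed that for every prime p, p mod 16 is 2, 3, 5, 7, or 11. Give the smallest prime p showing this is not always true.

The first 5 eligible values, up to p = 11, all satisfy the conclusion.
p = 13: 13 mod 16 = 13 — not in {2, 3, 5, 7, 11}.

p = 13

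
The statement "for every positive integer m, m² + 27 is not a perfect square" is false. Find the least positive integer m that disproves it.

A counterexample is any positive integer m such that m² + 27 is a perfect square; we check each in order.
m = 1: 1² + 27 = 28, not a perfect square.
m = 2: 2² + 27 = 31, not a perfect square.
m = 3: 3² + 27 = 36 = 6², a perfect square.
So m = 3 is the smallest counterexample.

m = 3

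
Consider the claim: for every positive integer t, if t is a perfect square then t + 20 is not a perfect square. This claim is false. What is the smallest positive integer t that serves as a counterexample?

t = 16

t = 1: 1 + 20 = 21, not a perfect square.
t = 4: 4 + 20 = 24, not a perfect square.
t = 9: 9 + 20 = 29, not a perfect square.
t = 16: 16 = 4² and 16 + 20 = 36 = 6².
So t = 16 is the smallest counterexample.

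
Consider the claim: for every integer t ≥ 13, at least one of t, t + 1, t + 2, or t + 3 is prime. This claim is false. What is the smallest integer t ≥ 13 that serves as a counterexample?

t = 24

Check each integer t ≥ 13 in order until t, t + 1, t + 2, t + 3 are all composite.
For t = 13, 14, 15, 16, …, 21, 22, 23 the conclusion holds.
t = 24: 24 = 2 × 12; 25 = 5 × 5; 26 = 2 × 13; 27 = 3 × 9 — all composite.
Thus t = 24 disproves the claim, and no smaller t works.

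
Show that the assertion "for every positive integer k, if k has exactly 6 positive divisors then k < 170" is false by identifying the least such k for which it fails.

A counterexample is any positive integer k such that k has exactly 6 positive divisors but the claim fails; we check each in order.
For k = 12, 18, 20, 28, …, 148, 153, 164 the conclusion holds.
k = 171: τ(171) = 6; 171 ≥ 170.
Hence k = 171 is a counterexample.

k = 171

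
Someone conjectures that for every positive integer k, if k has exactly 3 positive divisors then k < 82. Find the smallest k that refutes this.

We need the least positive integer k for which k has exactly 3 positive divisors but the claim fails.
k = 4: τ(4) = 3; 4 < 82.
k = 9: τ(9) = 3; 9 < 82.
k = 25: τ(25) = 3; 25 < 82.
k = 49: τ(49) = 3; 49 < 82.
k = 121: τ(121) = 3; 121 ≥ 82.
Thus k = 121 disproves the claim, and no smaller k works.

k = 121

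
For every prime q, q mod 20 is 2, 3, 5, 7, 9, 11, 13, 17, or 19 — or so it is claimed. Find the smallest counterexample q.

q = 41

We need the least prime q for which the claim fails.
For q = 2, 3, 5, 7, …, 29, 31, 37 the conclusion holds.
q = 41: 41 mod 20 = 1 — not in {2, 3, 5, 7, 9, 11, 13, 17, 19}.
Hence q = 41 is a counterexample.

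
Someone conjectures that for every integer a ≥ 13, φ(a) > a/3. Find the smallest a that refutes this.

For a = 13, 14, 15, 16, 17 the conclusion holds.
a = 18: φ(18) = 6 and 18/3 = 6, so φ(18) ≤ 18/3.
So a = 18 is the smallest counterexample.

a = 18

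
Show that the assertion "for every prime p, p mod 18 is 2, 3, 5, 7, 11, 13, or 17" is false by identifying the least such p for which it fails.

p = 19

We need the least prime p for which the claim fails.
For p = 2, 3, 5, 7, 11, 13, 17 the conclusion holds.
p = 19: 19 mod 18 = 1 — not in {2, 3, 5, 7, 11, 13, 17}.
So p = 19 is the smallest counterexample.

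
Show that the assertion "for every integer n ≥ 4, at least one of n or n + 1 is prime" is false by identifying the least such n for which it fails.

A counterexample is any integer n ≥ 4 such that n, n + 1 are both composite; we check each in order.
For n = 4, 5, 6, 7 the conclusion holds.
n = 8: 8 = 2 × 4; 9 = 3 × 3 — both composite.

n = 8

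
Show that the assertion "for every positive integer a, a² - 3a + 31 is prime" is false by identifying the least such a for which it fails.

a = 4

We need the least positive integer a for which a² - 3a + 31 is not prime.
For a = 1, 2, 3 the conclusion holds.
a = 4: a² - 3a + 31 = 35 = 5 × 7, composite.
So a = 4 is the smallest counterexample.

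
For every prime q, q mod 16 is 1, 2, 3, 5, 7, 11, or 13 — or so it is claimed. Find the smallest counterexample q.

A counterexample is any prime q such that the claim fails; we check each in order.
For q = 2, 3, 5, 7, 11, 13, 17, 19, 23, 29 the conclusion holds.
q = 31: 31 mod 16 = 15 — not in {1, 2, 3, 5, 7, 11, 13}.
Thus q = 31 disproves the claim, and no smaller q works.

q = 31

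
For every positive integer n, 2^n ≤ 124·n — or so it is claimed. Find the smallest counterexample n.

n = 11

A counterexample is any positive integer n such that 2^n > 124·n; we check each in order.
The first 10 eligible values, up to n = 10, all satisfy the conclusion.
n = 11: 2^n = 2048 and 124·n = 1364, so 2048 > 1364.
Hence n = 11 is a counterexample.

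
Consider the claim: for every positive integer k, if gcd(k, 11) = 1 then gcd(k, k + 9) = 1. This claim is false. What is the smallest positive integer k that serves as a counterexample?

k = 3

We need the least positive integer k for which gcd(k, 11) = 1 but gcd(k, k + 9) > 1.
For k = 1, 2 the conclusion holds.
k = 3: gcd(3, 12) = 3.
Hence k = 3 is a counterexample.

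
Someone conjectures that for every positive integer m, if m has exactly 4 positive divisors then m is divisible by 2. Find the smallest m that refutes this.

m = 15

A counterexample is any positive integer m such that m has exactly 4 positive divisors but m is not divisible by 2; we check each in order.
m = 6: τ(6) = 4; 6 mod 2 = 0.
m = 8: τ(8) = 4; 8 mod 2 = 0.
m = 10: τ(10) = 4; 10 mod 2 = 0.
m = 14: τ(14) = 4; 14 mod 2 = 0.
m = 15: τ(15) = 4; 15 mod 2 = 1.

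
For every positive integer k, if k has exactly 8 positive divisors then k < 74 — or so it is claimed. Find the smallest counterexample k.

k = 78

Check each positive integer k in order until k has exactly 8 positive divisors but the claim fails.
The first 8 eligible values, up to k = 70, all satisfy the conclusion.
k = 78: τ(78) = 8; 78 ≥ 74.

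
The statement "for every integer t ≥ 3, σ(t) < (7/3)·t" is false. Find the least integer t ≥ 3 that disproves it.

Check each integer t ≥ 3 in order until the claim fails.
For t = 3, 4, 5, 6, 7, 8, 9, 10, 11 the conclusion holds.
t = 12: σ(12) = 28; 28 ≥ 28.
Hence t = 12 is a counterexample.

t = 12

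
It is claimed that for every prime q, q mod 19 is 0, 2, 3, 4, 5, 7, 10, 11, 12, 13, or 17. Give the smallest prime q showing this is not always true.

A counterexample is any prime q such that the claim fails; we check each in order.
For q = 2, 3, 5, 7, …, 23, 29, 31 the conclusion holds.
q = 37: 37 mod 19 = 18 — not in {0, 2, 3, 4, 5, 7, 10, 11, 12, 13, 17}.

q = 37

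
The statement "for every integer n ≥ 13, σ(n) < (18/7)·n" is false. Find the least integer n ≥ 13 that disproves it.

A counterexample is any integer n ≥ 13 such that the claim fails; we check each in order.
The first 35 eligible values, up to n = 47, all satisfy the conclusion.
n = 48: σ(48) = 124; 124 ≥ 864/7.
Hence n = 48 is a counterexample.

n = 48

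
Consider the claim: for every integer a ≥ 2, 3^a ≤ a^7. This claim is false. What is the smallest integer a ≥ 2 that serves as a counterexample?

a = 19

A counterexample is any integer a ≥ 2 such that 3^a > a^7; we check each in order.
For a = 2, 3, 4, 5, …, 16, 17, 18 the conclusion holds.
a = 19: 3^a = 1162261467 and a^7 = 893871739, so 1162261467 > 893871739.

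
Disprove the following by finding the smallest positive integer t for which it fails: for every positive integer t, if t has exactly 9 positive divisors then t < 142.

A counterexample is any positive integer t such that t has exactly 9 positive divisors but the claim fails; we check each in order.
t = 36: τ(36) = 9; 36 < 142.
t = 100: τ(100) = 9; 100 < 142.
t = 196: τ(196) = 9; 196 ≥ 142.

t = 196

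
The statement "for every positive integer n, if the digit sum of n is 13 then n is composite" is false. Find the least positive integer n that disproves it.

n = 67

Check each positive integer n in order until the digit sum of n is 13 but n is prime.
For n = 49, 58 the conclusion holds.
n = 67: digit sum 13; 67 is prime, not composite.
So n = 67 is the smallest counterexample.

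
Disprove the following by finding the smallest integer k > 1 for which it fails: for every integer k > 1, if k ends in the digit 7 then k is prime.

We need the least integer k > 1 for which k ends in the digit 7 but k is not prime.
k = 7: 7 ends in 7 and is prime.
k = 17: 17 ends in 7 and is prime.
k = 27: 27 ends in 7; 27 = 3 × 9, composite.

k = 27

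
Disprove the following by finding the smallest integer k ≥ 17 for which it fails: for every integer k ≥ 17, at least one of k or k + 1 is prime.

k = 20

For k = 17, 18, 19 the conclusion holds.
k = 20: 20 = 2 × 10; 21 = 3 × 7 — both composite.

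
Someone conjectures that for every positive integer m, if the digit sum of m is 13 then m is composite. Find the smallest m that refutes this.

m = 67

A counterexample is any positive integer m such that the digit sum of m is 13 but m is prime; we check each in order.
For m = 49, 58 the conclusion holds.
m = 67: digit sum 13; 67 is prime, not composite.
Hence m = 67 is a counterexample.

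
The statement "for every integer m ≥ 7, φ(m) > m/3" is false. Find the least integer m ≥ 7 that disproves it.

We need the least integer m ≥ 7 for which the claim fails.
For m = 7, 8, 9, 10, 11 the conclusion holds.
m = 12: φ(12) = 4 and 12/3 = 4, so φ(12) ≤ 12/3.
Thus m = 12 disproves the claim, and no smaller m works.

m = 12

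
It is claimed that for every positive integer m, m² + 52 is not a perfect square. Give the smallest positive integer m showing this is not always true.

m = 12

Check each positive integer m in order until m² + 52 is a perfect square.
The first 11 eligible values, up to m = 11, all satisfy the conclusion.
m = 12: 12² + 52 = 196 = 14², a perfect square.
Hence m = 12 is a counterexample.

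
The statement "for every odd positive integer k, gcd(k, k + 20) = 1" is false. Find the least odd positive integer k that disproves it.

k = 5

For k = 1, 3 the conclusion holds.
k = 5: gcd(5, 25) = 5.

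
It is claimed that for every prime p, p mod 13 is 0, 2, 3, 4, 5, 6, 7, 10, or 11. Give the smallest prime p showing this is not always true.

p = 47

We need the least prime p for which the claim fails.
For p = 2, 3, 5, 7, …, 37, 41, 43 the conclusion holds.
p = 47: 47 mod 13 = 8 — not in {0, 2, 3, 4, 5, 6, 7, 10, 11}.
Hence p = 47 is a counterexample.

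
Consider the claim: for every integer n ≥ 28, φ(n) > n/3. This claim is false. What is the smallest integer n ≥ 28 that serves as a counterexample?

n = 30

A counterexample is any integer n ≥ 28 such that the claim fails; we check each in order.
n = 28: φ(28) = 12 and 28/3 = 28/3, so φ(28) > 28/3.
n = 29: φ(29) = 28 and 29/3 = 29/3, so φ(29) > 29/3.
n = 30: φ(30) = 8 and 30/3 = 10, so φ(30) ≤ 30/3.
Thus n = 30 disproves the claim, and no smaller n works.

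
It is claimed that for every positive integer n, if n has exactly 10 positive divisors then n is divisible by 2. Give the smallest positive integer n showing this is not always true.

n = 405

We need the least positive integer n for which n has exactly 10 positive divisors but n is not divisible by 2.
The first 9 eligible values, up to n = 368, all satisfy the conclusion.
n = 405: τ(405) = 10; 405 mod 2 = 1.
So n = 405 is the smallest counterexample.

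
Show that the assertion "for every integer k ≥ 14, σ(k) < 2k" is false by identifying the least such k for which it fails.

Check each integer k ≥ 14 in order until the claim fails.
The first 4 eligible values, up to k = 17, all satisfy the conclusion.
k = 18: σ(18) = 39; 39 ≥ 36.
Thus k = 18 disproves the claim, and no smaller k works.

k = 18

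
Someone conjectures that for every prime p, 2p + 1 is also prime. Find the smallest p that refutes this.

Check each prime p in order until 2p + 1 is not prime.
p = 2: 2p + 1 = 5, prime.
p = 3: 2p + 1 = 7, prime.
p = 5: 2p + 1 = 11, prime.
p = 7: 2p + 1 = 15 = 3 × 5, not prime.

p = 7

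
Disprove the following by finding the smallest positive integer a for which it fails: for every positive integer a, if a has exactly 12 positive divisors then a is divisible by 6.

a = 140

Check each positive integer a in order until a has exactly 12 positive divisors but a is not divisible by 6.
The first 8 eligible values, up to a = 132, all satisfy the conclusion.
a = 140: τ(140) = 12; 140 mod 6 = 2.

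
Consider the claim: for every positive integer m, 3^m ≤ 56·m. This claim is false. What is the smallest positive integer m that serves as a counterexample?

Check each positive integer m in order until 3^m > 56·m.
The first 5 eligible values, up to m = 5, all satisfy the conclusion.
m = 6: 3^m = 729 and 56·m = 336, so 729 > 336.

m = 6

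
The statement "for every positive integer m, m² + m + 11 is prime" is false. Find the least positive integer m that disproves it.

Check each positive integer m in order until m² + m + 11 is not prime.
The first 9 eligible values, up to m = 9, all satisfy the conclusion.
m = 10: m² + m + 11 = 121 = 11 × 11, composite.
Thus m = 10 disproves the claim, and no smaller m works.

m = 10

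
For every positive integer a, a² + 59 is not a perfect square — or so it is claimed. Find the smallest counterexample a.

a = 29

A counterexample is any positive integer a such that a² + 59 is a perfect square; we check each in order.
For a = 1, 2, 3, 4, …, 26, 27, 28 the conclusion holds.
a = 29: 29² + 59 = 900 = 30², a perfect square.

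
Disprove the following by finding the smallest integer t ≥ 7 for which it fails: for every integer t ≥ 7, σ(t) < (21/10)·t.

t = 12

We need the least integer t ≥ 7 for which the claim fails.
For t = 7, 8, 9, 10, 11 the conclusion holds.
t = 12: σ(12) = 28; 28 ≥ 126/5.
Thus t = 12 disproves the claim, and no smaller t works.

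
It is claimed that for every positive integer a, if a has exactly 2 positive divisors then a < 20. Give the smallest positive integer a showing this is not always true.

A counterexample is any positive integer a such that a has exactly 2 positive divisors but the claim fails; we check each in order.
For a = 2, 3, 5, 7, 11, 13, 17, 19 the conclusion holds.
a = 23: τ(23) = 2; 23 ≥ 20.
So a = 23 is the smallest counterexample.

a = 23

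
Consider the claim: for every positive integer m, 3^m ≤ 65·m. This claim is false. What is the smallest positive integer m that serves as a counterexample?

m = 6

A counterexample is any positive integer m such that 3^m > 65·m; we check each in order.
m = 1: 3^m = 3 and 65·m = 65, so 3 ≤ 65.
m = 2: 3^m = 9 and 65·m = 130, so 9 ≤ 130.
m = 3: 3^m = 27 and 65·m = 195, so 27 ≤ 195.
m = 4: 3^m = 81 and 65·m = 260, so 81 ≤ 260.
m = 5: 3^m = 243 and 65·m = 325, so 243 ≤ 325.
m = 6: 3^m = 729 and 65·m = 390, so 729 > 390.
Thus m = 6 disproves the claim, and no smaller m works.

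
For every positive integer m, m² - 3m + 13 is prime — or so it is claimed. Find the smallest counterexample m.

A counterexample is any positive integer m such that m² - 3m + 13 is not prime; we check each in order.
For m = 1, 2, 3, 4, …, 9, 10, 11 the conclusion holds.
m = 12: m² - 3m + 13 = 121 = 11 × 11, composite.
Thus m = 12 disproves the claim, and no smaller m works.

m = 12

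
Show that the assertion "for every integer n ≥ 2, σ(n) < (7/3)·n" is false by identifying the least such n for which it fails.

The first 10 eligible values, up to n = 11, all satisfy the conclusion.
n = 12: σ(12) = 28; 28 ≥ 28.
So n = 12 is the smallest counterexample.

n = 12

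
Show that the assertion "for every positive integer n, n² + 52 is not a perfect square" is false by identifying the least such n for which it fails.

n = 12

We need the least positive integer n for which n² + 52 is a perfect square.
For n = 1, 2, 3, 4, …, 9, 10, 11 the conclusion holds.
n = 12: 12² + 52 = 196 = 14², a perfect square.
Hence n = 12 is a counterexample.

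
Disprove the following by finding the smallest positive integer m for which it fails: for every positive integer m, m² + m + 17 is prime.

m = 16

A counterexample is any positive integer m such that m² + m + 17 is not prime; we check each in order.
For m = 1, 2, 3, 4, …, 13, 14, 15 the conclusion holds.
m = 16: m² + m + 17 = 289 = 17 × 17, composite.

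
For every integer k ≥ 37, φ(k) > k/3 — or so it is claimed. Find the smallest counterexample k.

k = 42

We need the least integer k ≥ 37 for which the claim fails.
The first 5 eligible values, up to k = 41, all satisfy the conclusion.
k = 42: φ(42) = 12 and 42/3 = 14, so φ(42) ≤ 42/3.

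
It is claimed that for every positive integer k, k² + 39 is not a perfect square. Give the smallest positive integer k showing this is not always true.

k = 5

Check each positive integer k in order until k² + 39 is a perfect square.
The first 4 eligible values, up to k = 4, all satisfy the conclusion.
k = 5: 5² + 39 = 64 = 8², a perfect square.
Hence k = 5 is a counterexample.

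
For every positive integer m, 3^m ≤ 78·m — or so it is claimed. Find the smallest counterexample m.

m = 6

The first 5 eligible values, up to m = 5, all satisfy the conclusion.
m = 6: 3^m = 729 and 78·m = 468, so 729 > 468.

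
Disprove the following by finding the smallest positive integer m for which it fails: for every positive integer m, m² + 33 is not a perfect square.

m = 1: 1² + 33 = 34, not a perfect square.
m = 2: 2² + 33 = 37, not a perfect square.
m = 3: 3² + 33 = 42, not a perfect square.
m = 4: 4² + 33 = 49 = 7², a perfect square.
Thus m = 4 disproves the claim, and no smaller m works.

m = 4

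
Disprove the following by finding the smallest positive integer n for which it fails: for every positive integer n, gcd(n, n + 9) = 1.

n = 3

A counterexample is any positive integer n such that gcd(n, n + 9) > 1; we check each in order.
For n = 1, 2 the conclusion holds.
n = 3: gcd(3, 12) = 3.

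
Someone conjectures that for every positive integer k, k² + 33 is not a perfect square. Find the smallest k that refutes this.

k = 4

Check each positive integer k in order until k² + 33 is a perfect square.
For k = 1, 2, 3 the conclusion holds.
k = 4: 4² + 33 = 49 = 7², a perfect square.
Thus k = 4 disproves the claim, and no smaller k works.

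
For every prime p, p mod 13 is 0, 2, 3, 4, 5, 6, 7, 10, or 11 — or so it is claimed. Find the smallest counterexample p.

We need the least prime p for which the claim fails.
The first 14 eligible values, up to p = 43, all satisfy the conclusion.
p = 47: 47 mod 13 = 8 — not in {0, 2, 3, 4, 5, 6, 7, 10, 11}.

p = 47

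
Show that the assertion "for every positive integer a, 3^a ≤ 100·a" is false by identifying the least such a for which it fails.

A counterexample is any positive integer a such that 3^a > 100·a; we check each in order.
a = 1: 3^a = 3 and 100·a = 100, so 3 ≤ 100.
a = 2: 3^a = 9 and 100·a = 200, so 9 ≤ 200.
a = 3: 3^a = 27 and 100·a = 300, so 27 ≤ 300.
a = 4: 3^a = 81 and 100·a = 400, so 81 ≤ 400.
a = 5: 3^a = 243 and 100·a = 500, so 243 ≤ 500.
a = 6: 3^a = 729 and 100·a = 600, so 729 > 600.

a = 6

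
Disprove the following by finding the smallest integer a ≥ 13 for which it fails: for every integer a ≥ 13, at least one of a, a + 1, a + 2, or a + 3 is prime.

We need the least integer a ≥ 13 for which a, a + 1, a + 2, a + 3 are all composite.
For a = 13, 14, 15, 16, …, 21, 22, 23 the conclusion holds.
a = 24: 24 = 2 × 12; 25 = 5 × 5; 26 = 2 × 13; 27 = 3 × 9 — all composite.

a = 24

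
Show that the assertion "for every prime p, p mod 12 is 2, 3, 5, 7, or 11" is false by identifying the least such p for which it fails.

Check each prime p in order until the claim fails.
The first 5 eligible values, up to p = 11, all satisfy the conclusion.
p = 13: 13 mod 12 = 1 — not in {2, 3, 5, 7, 11}.
Hence p = 13 is a counterexample.

p = 13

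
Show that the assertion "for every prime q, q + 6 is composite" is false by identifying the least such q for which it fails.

q = 5

Check each prime q in order until q + 6 is prime.
For q = 2, 3 the conclusion holds.
q = 5: q + 6 = 11, prime — not composite.
Hence q = 5 is a counterexample.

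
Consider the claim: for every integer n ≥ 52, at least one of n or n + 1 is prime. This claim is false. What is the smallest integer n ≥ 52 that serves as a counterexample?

A counterexample is any integer n ≥ 52 such that n, n + 1 are both composite; we check each in order.
For n = 52, 53 the conclusion holds.
n = 54: 54 = 2 × 27; 55 = 5 × 11 — both composite.
Thus n = 54 disproves the claim, and no smaller n works.

n = 54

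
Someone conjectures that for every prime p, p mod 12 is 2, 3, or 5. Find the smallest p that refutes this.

We need the least prime p for which the claim fails.
For p = 2, 3, 5 the conclusion holds.
p = 7: 7 mod 12 = 7 — not in {2, 3, 5}.

p = 7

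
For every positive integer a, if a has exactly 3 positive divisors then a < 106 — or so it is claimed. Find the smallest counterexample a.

a = 121

Check each positive integer a in order until a has exactly 3 positive divisors but the claim fails.
For a = 4, 9, 25, 49 the conclusion holds.
a = 121: τ(121) = 3; 121 ≥ 106.
Thus a = 121 disproves the claim, and no smaller a works.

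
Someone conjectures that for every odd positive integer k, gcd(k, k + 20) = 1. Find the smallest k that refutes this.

For k = 1, 3 the conclusion holds.
k = 5: gcd(5, 25) = 5.

k = 5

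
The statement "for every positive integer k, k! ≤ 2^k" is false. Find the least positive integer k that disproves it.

We need the least positive integer k for which k! > 2^k.
For k = 1, 2, 3 the conclusion holds.
k = 4: k! = 24 and 2^k = 16, so 24 > 16.
Thus k = 4 disproves the claim, and no smaller k works.

k = 4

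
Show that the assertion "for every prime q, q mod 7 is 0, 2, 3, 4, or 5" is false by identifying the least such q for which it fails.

The first 5 eligible values, up to q = 11, all satisfy the conclusion.
q = 13: 13 mod 7 = 6 — not in {0, 2, 3, 4, 5}.
Thus q = 13 disproves the claim, and no smaller q works.

q = 13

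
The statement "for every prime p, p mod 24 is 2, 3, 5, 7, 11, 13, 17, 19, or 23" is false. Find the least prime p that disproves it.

For p = 2, 3, 5, 7, …, 61, 67, 71 the conclusion holds.
p = 73: 73 mod 24 = 1 — not in {2, 3, 5, 7, 11, 13, 17, 19, 23}.
Hence p = 73 is a counterexample.

p = 73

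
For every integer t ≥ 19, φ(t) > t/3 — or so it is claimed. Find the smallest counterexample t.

t = 24

We need the least integer t ≥ 19 for which the claim fails.
For t = 19, 20, 21, 22, 23 the conclusion holds.
t = 24: φ(24) = 8 and 24/3 = 8, so φ(24) ≤ 24/3.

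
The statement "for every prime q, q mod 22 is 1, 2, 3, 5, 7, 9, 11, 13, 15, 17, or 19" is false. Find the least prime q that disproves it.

q = 43

We need the least prime q for which the claim fails.
The first 13 eligible values, up to q = 41, all satisfy the conclusion.
q = 43: 43 mod 22 = 21 — not in {1, 2, 3, 5, 7, 9, 11, 13, 15, 17, 19}.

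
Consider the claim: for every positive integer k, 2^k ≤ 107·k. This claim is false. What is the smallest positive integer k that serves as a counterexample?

A counterexample is any positive integer k such that 2^k > 107·k; we check each in order.
For k = 1, 2, 3, 4, 5, 6, 7, 8, 9, 10 the conclusion holds.
k = 11: 2^k = 2048 and 107·k = 1177, so 2048 > 1177.

k = 11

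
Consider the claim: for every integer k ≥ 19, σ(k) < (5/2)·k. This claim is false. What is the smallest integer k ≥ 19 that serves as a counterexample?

Check each integer k ≥ 19 in order until the claim fails.
For k = 19, 20, 21, 22, 23 the conclusion holds.
k = 24: σ(24) = 60; 60 ≥ 60.

k = 24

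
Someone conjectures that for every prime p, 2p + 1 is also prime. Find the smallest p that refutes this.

Check each prime p in order until 2p + 1 is not prime.
For p = 2, 3, 5 the conclusion holds.
p = 7: 2p + 1 = 15 = 3 × 5, not prime.

p = 7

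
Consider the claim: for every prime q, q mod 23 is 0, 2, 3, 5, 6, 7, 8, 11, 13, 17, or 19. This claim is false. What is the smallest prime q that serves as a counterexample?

q = 37

Check each prime q in order until the claim fails.
For q = 2, 3, 5, 7, …, 23, 29, 31 the conclusion holds.
q = 37: 37 mod 23 = 14 — not in {0, 2, 3, 5, 6, 7, 8, 11, 13, 17, 19}.
Hence q = 37 is a counterexample.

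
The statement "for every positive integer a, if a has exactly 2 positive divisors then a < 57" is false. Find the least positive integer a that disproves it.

a = 59

The first 16 eligible values, up to a = 53, all satisfy the conclusion.
a = 59: τ(59) = 2; 59 ≥ 57.
So a = 59 is the smallest counterexample.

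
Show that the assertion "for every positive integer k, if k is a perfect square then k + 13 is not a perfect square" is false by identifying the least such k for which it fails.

k = 36

We need the least positive integer k for which k is a perfect square but k + 13 is a perfect square.
k = 1: 1 + 13 = 14, not a perfect square.
k = 4: 4 + 13 = 17, not a perfect square.
k = 9: 9 + 13 = 22, not a perfect square.
k = 16: 16 + 13 = 29, not a perfect square.
k = 25: 25 + 13 = 38, not a perfect square.
k = 36: 36 = 6² and 36 + 13 = 49 = 7².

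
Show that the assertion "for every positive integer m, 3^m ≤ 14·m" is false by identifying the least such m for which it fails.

We need the least positive integer m for which 3^m > 14·m.
m = 1: 3^m = 3 and 14·m = 14, so 3 ≤ 14.
m = 2: 3^m = 9 and 14·m = 28, so 9 ≤ 28.
m = 3: 3^m = 27 and 14·m = 42, so 27 ≤ 42.
m = 4: 3^m = 81 and 14·m = 56, so 81 > 56.
Thus m = 4 disproves the claim, and no smaller m works.

m = 4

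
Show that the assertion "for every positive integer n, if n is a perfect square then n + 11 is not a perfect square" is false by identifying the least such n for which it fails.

The first 4 eligible values, up to n = 16, all satisfy the conclusion.
n = 25: 25 = 5² and 25 + 11 = 36 = 6².
So n = 25 is the smallest counterexample.

n = 25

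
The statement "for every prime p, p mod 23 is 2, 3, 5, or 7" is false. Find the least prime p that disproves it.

Check each prime p in order until the claim fails.
p = 2: 2 mod 23 = 2.
p = 3: 3 mod 23 = 3.
p = 5: 5 mod 23 = 5.
p = 7: 7 mod 23 = 7.
p = 11: 11 mod 23 = 11 — not in {2, 3, 5, 7}.
Hence p = 11 is a counterexample.

p = 11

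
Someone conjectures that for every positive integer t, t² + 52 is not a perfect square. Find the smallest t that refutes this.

We need the least positive integer t for which t² + 52 is a perfect square.
For t = 1, 2, 3, 4, …, 9, 10, 11 the conclusion holds.
t = 12: 12² + 52 = 196 = 14², a perfect square.
So t = 12 is the smallest counterexample.

t = 12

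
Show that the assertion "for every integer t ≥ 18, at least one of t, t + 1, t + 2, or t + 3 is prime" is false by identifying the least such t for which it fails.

A counterexample is any integer t ≥ 18 such that t, t + 1, t + 2, t + 3 are all composite; we check each in order.
For t = 18, 19, 20, 21, 22, 23 the conclusion holds.
t = 24: 24 = 2 × 12; 25 = 5 × 5; 26 = 2 × 13; 27 = 3 × 9 — all composite.

t = 24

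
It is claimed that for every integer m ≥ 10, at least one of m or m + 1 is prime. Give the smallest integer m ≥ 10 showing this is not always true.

m = 10: 11 is prime.
m = 11: 11 is prime.
m = 12: 13 is prime.
m = 13: 13 is prime.
m = 14: 14 = 2 × 7; 15 = 3 × 5 — both composite.
Thus m = 14 disproves the claim, and no smaller m works.

m = 14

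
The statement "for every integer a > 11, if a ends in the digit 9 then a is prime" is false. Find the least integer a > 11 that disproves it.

a = 39

A counterexample is any integer a > 11 such that a ends in the digit 9 but a is not prime; we check each in order.
a = 19: 19 ends in 9 and is prime.
a = 29: 29 ends in 9 and is prime.
a = 39: 39 ends in 9; 39 = 3 × 13, composite.
Thus a = 39 disproves the claim, and no smaller a works.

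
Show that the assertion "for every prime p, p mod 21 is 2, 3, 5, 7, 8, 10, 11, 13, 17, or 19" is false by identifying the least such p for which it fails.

p = 37

A counterexample is any prime p such that the claim fails; we check each in order.
For p = 2, 3, 5, 7, …, 23, 29, 31 the conclusion holds.
p = 37: 37 mod 21 = 16 — not in {2, 3, 5, 7, 8, 10, 11, 13, 17, 19}.
Hence p = 37 is a counterexample.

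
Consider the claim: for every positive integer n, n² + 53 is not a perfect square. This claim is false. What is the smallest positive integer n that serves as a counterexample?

n = 26

For n = 1, 2, 3, 4, …, 23, 24, 25 the conclusion holds.
n = 26: 26² + 53 = 729 = 27², a perfect square.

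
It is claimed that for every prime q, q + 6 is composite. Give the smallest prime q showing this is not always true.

q = 5

For q = 2, 3 the conclusion holds.
q = 5: q + 6 = 11, prime — not composite.
Hence q = 5 is a counterexample.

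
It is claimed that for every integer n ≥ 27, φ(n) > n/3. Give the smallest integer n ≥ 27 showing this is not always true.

Check each integer n ≥ 27 in order until the claim fails.
For n = 27, 28, 29 the conclusion holds.
n = 30: φ(30) = 8 and 30/3 = 10, so φ(30) ≤ 30/3.

n = 30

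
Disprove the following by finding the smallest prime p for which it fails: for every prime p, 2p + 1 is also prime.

We need the least prime p for which 2p + 1 is not prime.
For p = 2, 3, 5 the conclusion holds.
p = 7: 2p + 1 = 15 = 3 × 5, not prime.
Thus p = 7 disproves the claim, and no smaller p works.

p = 7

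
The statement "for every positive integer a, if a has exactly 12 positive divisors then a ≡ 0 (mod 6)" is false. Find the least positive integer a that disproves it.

a = 140

A counterexample is any positive integer a such that a has exactly 12 positive divisors but the claim fails; we check each in order.
For a = 60, 72, 84, 90, 96, 108, 126, 132 the conclusion holds.
a = 140: τ(140) = 12; 140 ≡ 2 (mod 6).
Hence a = 140 is a counterexample.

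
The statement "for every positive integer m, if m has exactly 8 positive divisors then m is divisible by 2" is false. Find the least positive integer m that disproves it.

Check each positive integer m in order until m has exactly 8 positive divisors but m is not divisible by 2.
For m = 24, 30, 40, 42, …, 88, 102, 104 the conclusion holds.
m = 105: τ(105) = 8; 105 mod 2 = 1.
Thus m = 105 disproves the claim, and no smaller m works.

m = 105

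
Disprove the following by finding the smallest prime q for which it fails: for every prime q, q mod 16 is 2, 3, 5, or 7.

q = 11

For q = 2, 3, 5, 7 the conclusion holds.
q = 11: 11 mod 16 = 11 — not in {2, 3, 5, 7}.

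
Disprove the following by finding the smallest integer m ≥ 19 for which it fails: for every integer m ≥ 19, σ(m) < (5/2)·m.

m = 24

The first 5 eligible values, up to m = 23, all satisfy the conclusion.
m = 24: σ(24) = 60; 60 ≥ 60.
So m = 24 is the smallest counterexample.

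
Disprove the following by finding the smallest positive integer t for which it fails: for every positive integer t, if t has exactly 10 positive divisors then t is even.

t = 405

The first 9 eligible values, up to t = 368, all satisfy the conclusion.
t = 405: divisors of 405: 10 divisors; 405 is odd.
Hence t = 405 is a counterexample.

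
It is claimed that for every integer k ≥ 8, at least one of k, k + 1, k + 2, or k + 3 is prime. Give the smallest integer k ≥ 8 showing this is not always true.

Check each integer k ≥ 8 in order until k, k + 1, k + 2, k + 3 are all composite.
For k = 8, 9, 10, 11, …, 21, 22, 23 the conclusion holds.
k = 24: 24 = 2 × 12; 25 = 5 × 5; 26 = 2 × 13; 27 = 3 × 9 — all composite.
Hence k = 24 is a counterexample.

k = 24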